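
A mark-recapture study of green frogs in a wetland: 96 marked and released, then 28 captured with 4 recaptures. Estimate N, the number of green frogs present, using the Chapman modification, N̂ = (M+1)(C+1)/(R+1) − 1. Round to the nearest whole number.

N ≈ 562

N̂ = (96+1)(28+1)/(4+1) − 1 = 97·29/5 − 1
= 2813/5 − 1 ≈ 562.6 − 1 ≈ 561.6 → 562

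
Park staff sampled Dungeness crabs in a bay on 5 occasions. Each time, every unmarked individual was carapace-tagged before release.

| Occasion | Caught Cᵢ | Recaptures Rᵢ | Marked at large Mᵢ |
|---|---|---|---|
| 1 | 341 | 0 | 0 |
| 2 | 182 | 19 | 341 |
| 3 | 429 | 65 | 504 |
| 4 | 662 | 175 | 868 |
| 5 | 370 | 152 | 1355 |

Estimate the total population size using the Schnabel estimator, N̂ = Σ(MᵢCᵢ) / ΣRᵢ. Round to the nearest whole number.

N ≈ 3295

Σ MᵢCᵢ = 0·341 + 341·182 + 504·429 + 868·662 + 1355·370 = 0 + 62062 + 216216 + 574616 + 501350 = 1354244
Σ Rᵢ = 0 + 19 + 65 + 175 + 152 = 411
N̂ = 1354244 / 411 ≈ 3295.0 → 3295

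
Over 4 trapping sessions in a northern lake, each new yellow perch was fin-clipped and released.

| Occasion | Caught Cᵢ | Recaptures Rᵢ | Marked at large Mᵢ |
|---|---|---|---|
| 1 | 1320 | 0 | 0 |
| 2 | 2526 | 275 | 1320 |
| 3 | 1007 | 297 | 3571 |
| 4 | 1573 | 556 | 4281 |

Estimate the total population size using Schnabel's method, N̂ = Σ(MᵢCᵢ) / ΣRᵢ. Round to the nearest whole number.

N ≈ 12,114

Σ MᵢCᵢ = 0·1320 + 1320·2526 + 3571·1007 + 4281·1573 = 0 + 3334320 + 3595997 + 6734013 = 13664330
Σ Rᵢ = 0 + 275 + 297 + 556 = 1128
N̂ = 13664330 / 1128 ≈ 12113.8 → 12114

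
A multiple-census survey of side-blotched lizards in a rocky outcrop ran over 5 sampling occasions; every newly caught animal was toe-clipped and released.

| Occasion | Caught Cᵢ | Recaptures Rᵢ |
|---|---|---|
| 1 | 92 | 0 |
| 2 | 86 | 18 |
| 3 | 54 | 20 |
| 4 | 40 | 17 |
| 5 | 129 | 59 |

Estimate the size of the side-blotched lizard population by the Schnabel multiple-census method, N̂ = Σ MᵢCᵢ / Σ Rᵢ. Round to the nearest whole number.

N ≈ 459

Marked at large before each occasion: Mᵢ = Σⱼ<ᵢ (Cⱼ − Rⱼ) → M1=0, M2=92, M3=160, M4=194, M5=217
Σ MᵢCᵢ = 0·92 + 92·86 + 160·54 + 194·40 + 217·129 = 0 + 7912 + 8640 + 7760 + 27993 = 52305
Σ Rᵢ = 0 + 18 + 20 + 17 + 59 = 114
N̂ = 52305 / 114 ≈ 458.8 → 459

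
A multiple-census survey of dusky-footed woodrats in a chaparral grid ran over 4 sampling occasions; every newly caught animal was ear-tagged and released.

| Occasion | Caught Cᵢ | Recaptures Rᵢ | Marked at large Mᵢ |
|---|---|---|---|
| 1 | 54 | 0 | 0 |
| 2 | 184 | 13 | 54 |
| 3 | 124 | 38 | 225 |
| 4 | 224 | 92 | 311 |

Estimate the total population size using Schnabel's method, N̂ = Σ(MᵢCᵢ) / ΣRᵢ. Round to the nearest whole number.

Σ MᵢCᵢ = 0·54 + 54·184 + 225·124 + 311·224 = 0 + 9936 + 27900 + 69664 = 107500
Σ Rᵢ = 0 + 13 + 38 + 92 = 143
N̂ = 107500 / 143 ≈ 751.7 → 752

N ≈ 752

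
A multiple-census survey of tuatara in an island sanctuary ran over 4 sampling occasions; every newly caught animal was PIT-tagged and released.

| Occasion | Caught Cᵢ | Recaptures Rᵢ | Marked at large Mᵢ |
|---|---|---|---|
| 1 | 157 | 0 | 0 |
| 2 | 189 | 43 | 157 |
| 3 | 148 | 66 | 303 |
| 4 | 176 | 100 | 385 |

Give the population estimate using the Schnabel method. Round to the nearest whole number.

N ≈ 681

Σ MᵢCᵢ = 0·157 + 157·189 + 303·148 + 385·176 = 0 + 29673 + 44844 + 67760 = 142277
Σ Rᵢ = 0 + 43 + 66 + 100 = 209
N̂ = 142277 / 209 ≈ 680.8 → 681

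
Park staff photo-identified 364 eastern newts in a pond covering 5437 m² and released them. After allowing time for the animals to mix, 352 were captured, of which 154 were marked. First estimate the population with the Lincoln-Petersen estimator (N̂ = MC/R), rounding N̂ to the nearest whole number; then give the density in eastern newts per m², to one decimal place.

density ≈ 0.2 eastern newts per m²

N̂ = 364·352/154 = 128128/154 = 832
Density = N̂ / area = 832 / 5437 ≈ 0.15 → 0.2 per m²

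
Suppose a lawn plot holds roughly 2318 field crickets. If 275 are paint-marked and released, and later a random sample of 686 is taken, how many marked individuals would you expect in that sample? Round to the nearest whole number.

expected recaptures ≈ 81

Expected recaptures E[R] = M·C / N.
E[R] = 275 × 686 / 2318 = 188650 / 2318 ≈ 81.4 → 81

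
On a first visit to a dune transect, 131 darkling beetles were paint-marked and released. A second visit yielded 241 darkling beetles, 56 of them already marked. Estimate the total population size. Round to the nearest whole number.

N = (131 × 241) / 56 = 31571 / 56 ≈ 563.8 → 564

N ≈ 564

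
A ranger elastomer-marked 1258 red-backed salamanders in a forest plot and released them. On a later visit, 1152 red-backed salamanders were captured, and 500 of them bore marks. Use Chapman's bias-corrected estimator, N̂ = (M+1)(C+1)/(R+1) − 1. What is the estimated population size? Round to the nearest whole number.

N ≈ 2896

N̂ = (1258+1)(1152+1)/(500+1) − 1 = 1259·1153/501 − 1
= 1451627/501 − 1 ≈ 2897.46 − 1 ≈ 2896.46 → 2896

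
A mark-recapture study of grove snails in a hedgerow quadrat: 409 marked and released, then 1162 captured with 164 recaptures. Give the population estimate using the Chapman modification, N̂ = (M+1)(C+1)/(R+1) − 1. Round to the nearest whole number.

N̂ = (409+1)(1162+1)/(164+1) − 1 = 410·1163/165 − 1
= 476830/165 − 1 ≈ 2889.9 − 1 ≈ 2888.9 → 2889

N ≈ 2889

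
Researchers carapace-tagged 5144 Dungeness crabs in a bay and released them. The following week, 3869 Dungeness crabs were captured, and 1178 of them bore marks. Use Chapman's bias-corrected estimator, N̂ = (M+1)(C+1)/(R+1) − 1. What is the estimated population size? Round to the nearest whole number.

N ≈ 16,887

N̂ = (5144+1)(3869+1)/(1178+1) − 1 = 5145·3870/1179 − 1
= 19911150/1179 − 1 ≈ 16888.2 − 1 ≈ 16887.2 → 16887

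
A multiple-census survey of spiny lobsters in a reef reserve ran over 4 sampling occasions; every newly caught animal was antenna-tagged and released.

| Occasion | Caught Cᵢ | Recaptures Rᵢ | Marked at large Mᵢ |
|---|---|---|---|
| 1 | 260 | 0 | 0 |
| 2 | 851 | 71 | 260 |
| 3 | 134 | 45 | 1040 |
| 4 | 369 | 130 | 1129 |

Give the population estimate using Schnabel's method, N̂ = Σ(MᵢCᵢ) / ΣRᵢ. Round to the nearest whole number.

N ≈ 3159

Σ MᵢCᵢ = 0·260 + 260·851 + 1040·134 + 1129·369 = 0 + 221260 + 139360 + 416601 = 777221
Σ Rᵢ = 0 + 71 + 45 + 130 = 246
N̂ = 777221 / 246 ≈ 3159.4 → 3159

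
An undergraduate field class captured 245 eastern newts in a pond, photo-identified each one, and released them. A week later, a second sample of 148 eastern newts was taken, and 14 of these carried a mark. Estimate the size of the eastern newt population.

N = 2590

The marked fraction in the recapture sample should equal the marked fraction in the population: 14/148 = 245/N.
N = (245 × 148) / 14 = 36260 / 14 = 2590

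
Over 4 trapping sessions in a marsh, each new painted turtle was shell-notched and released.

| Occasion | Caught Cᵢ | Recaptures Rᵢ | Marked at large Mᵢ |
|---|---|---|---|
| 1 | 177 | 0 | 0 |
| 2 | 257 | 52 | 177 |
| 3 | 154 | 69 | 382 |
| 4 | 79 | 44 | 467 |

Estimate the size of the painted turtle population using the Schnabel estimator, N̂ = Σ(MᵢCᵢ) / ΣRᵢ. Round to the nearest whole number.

N ≈ 856

Σ MᵢCᵢ = 0·177 + 177·257 + 382·154 + 467·79 = 0 + 45489 + 58828 + 36893 = 141210
Σ Rᵢ = 0 + 52 + 69 + 44 = 165
N̂ = 141210 / 165 ≈ 855.8 → 856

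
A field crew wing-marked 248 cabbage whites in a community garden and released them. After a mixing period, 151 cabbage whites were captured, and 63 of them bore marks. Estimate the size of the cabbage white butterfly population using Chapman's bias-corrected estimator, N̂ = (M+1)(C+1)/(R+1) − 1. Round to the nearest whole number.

N̂ = (248+1)(151+1)/(63+1) − 1 = 249·152/64 − 1
= 37848/64 − 1 ≈ 591.4 − 1 ≈ 590.4 → 590

N ≈ 590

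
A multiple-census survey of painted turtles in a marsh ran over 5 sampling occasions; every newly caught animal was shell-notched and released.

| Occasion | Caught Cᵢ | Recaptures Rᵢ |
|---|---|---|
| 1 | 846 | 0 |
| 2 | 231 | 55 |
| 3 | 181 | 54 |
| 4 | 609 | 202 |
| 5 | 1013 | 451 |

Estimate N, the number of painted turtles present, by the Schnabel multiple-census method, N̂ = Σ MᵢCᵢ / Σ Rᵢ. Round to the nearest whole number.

Marked at large before each occasion: Mᵢ = Σⱼ<ᵢ (Cⱼ − Rⱼ) → M1=0, M2=846, M3=1022, M4=1149, M5=1556
Σ MᵢCᵢ = 0·846 + 846·231 + 1022·181 + 1149·609 + 1556·1013 = 0 + 195426 + 184982 + 699741 + 1576228 = 2656377
Σ Rᵢ = 0 + 55 + 54 + 202 + 451 = 762
N̂ = 2656377 / 762 ≈ 3486.1 → 3486

N ≈ 3486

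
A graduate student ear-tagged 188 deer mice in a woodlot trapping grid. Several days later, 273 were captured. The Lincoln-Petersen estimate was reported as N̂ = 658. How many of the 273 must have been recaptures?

R = 78

From N = M·C/R: R = M·C / N = 188·273 / 658 = 51324 / 658 = 78.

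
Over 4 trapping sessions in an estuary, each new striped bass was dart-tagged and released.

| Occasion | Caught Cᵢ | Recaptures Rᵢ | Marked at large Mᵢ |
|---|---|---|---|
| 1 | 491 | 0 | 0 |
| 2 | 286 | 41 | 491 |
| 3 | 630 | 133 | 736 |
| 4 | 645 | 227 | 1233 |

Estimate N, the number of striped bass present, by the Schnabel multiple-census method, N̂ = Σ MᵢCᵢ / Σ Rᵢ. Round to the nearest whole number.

N ≈ 3490

Σ MᵢCᵢ = 0·491 + 491·286 + 736·630 + 1233·645 = 0 + 140426 + 463680 + 795285 = 1399391
Σ Rᵢ = 0 + 41 + 133 + 227 = 401
N̂ = 1399391 / 401 ≈ 3489.8 → 3490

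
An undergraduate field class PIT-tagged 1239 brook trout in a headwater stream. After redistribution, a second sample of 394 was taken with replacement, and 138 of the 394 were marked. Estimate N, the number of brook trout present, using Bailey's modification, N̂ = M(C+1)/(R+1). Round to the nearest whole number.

N ≈ 3521

N̂ = 1239·(394+1)/(138+1) = 1239·395/139 = 489405/139 ≈ 3520.9 → 3521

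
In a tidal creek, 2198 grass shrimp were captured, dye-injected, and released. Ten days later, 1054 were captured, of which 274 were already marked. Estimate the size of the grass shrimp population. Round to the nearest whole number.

N = (2198 × 1054) / 274 = 2316692 / 274 ≈ 8455.1 → 8455

N ≈ 8455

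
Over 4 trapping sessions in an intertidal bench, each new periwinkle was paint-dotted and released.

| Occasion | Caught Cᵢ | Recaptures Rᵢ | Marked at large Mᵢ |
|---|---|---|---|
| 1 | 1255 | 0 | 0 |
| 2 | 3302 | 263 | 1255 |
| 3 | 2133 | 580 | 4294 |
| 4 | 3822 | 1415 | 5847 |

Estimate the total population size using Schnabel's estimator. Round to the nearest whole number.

Σ MᵢCᵢ = 0·1255 + 1255·3302 + 4294·2133 + 5847·3822 = 0 + 4144010 + 9159102 + 22347234 = 35650346
Σ Rᵢ = 0 + 263 + 580 + 1415 = 2258
N̂ = 35650346 / 2258 ≈ 15788.46 → 15788

N ≈ 15,788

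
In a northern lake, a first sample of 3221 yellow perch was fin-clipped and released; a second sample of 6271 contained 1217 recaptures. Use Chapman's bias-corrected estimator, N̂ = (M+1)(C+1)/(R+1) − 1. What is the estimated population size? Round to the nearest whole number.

N ≈ 16,590

N̂ = (3221+1)(6271+1)/(1217+1) − 1 = 3222·6272/1218 − 1
= 20208384/1218 − 1 ≈ 16591.4 − 1 ≈ 16590.4 → 16590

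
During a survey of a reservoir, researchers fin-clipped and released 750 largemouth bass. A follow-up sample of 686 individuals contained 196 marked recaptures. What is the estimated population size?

N = (750 × 686) / 196 = 514500 / 196 = 2625

N = 2625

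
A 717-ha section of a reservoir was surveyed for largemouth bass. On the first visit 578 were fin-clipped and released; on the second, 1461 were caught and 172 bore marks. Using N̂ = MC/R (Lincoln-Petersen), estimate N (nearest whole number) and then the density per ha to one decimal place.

density ≈ 6.8 largemouth bass per ha

N̂ = 578·1461/172 = 844458/172 ≈ 4909.6 → 4910
Density = N̂ / area = 4910 / 717 ≈ 6.848 → 6.8 per ha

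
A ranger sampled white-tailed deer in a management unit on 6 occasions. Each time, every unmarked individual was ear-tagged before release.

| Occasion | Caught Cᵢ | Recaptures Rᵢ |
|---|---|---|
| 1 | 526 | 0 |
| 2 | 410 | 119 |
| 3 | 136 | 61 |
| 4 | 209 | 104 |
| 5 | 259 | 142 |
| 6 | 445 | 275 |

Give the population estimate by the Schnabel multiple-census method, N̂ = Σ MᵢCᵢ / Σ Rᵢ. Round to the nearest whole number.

Marked at large before each occasion: Mᵢ = Σⱼ<ᵢ (Cⱼ − Rⱼ) → M1=0, M2=526, M3=817, M4=892, M5=997, M6=1114
Σ MᵢCᵢ = 0·526 + 526·410 + 817·136 + 892·209 + 997·259 + 1114·445 = 0 + 215660 + 111112 + 186428 + 258223 + 495730 = 1267153
Σ Rᵢ = 0 + 119 + 61 + 104 + 142 + 275 = 701
N̂ = 1267153 / 701 ≈ 1807.6 → 1808

N ≈ 1808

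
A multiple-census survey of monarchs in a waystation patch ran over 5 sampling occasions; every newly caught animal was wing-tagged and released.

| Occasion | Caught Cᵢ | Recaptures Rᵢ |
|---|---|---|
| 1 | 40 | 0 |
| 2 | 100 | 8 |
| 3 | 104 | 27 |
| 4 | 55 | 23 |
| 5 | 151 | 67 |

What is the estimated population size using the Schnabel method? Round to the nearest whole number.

N ≈ 525

Marked at large before each occasion: Mᵢ = Σⱼ<ᵢ (Cⱼ − Rⱼ) → M1=0, M2=40, M3=132, M4=209, M5=241
Σ MᵢCᵢ = 0·40 + 40·100 + 132·104 + 209·55 + 241·151 = 0 + 4000 + 13728 + 11495 + 36391 = 65614
Σ Rᵢ = 0 + 8 + 27 + 23 + 67 = 125
N̂ = 65614 / 125 ≈ 524.9 → 525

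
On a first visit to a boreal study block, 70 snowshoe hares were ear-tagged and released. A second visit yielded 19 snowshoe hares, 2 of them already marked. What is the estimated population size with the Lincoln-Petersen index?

N = 665

Lincoln-Petersen assumes M/N = R/C, so N = M·C / R.
N = (70 × 19) / 2 = 1330 / 2 = 665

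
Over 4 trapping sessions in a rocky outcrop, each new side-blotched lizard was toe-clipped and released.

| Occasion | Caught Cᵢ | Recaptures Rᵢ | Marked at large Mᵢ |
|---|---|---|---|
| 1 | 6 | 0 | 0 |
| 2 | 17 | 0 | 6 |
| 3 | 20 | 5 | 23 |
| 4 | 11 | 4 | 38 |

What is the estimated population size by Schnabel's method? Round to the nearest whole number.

N ≈ 109

Σ MᵢCᵢ = 0·6 + 6·17 + 23·20 + 38·11 = 0 + 102 + 460 + 418 = 980
Σ Rᵢ = 0 + 0 + 5 + 4 = 9
N̂ = 980 / 9 ≈ 108.9 → 109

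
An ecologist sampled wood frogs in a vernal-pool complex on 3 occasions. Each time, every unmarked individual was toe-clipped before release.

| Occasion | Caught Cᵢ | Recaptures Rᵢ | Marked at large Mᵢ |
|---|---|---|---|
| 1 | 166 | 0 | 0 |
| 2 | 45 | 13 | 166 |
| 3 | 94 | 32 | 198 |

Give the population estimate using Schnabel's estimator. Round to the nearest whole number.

Σ MᵢCᵢ = 0·166 + 166·45 + 198·94 = 0 + 7470 + 18612 = 26082
Σ Rᵢ = 0 + 13 + 32 = 45
N̂ = 26082 / 45 ≈ 579.6 → 580

N ≈ 580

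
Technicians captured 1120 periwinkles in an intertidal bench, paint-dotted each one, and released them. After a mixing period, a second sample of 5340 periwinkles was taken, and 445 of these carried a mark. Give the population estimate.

N = (1120 × 5340) / 445 = 5980800 / 445 = 13440

N = 13,440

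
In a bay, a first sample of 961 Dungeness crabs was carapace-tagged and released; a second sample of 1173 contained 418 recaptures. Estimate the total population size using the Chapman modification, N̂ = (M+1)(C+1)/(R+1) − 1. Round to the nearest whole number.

N ≈ 2694

N̂ = (961+1)(1173+1)/(418+1) − 1 = 962·1174/419 − 1
= 1129388/419 − 1 ≈ 2695.4 − 1 ≈ 2694.4 → 2694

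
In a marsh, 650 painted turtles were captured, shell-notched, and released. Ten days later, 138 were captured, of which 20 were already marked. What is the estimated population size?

N = (650 × 138) / 20 = 89700 / 20 = 4485

N = 4485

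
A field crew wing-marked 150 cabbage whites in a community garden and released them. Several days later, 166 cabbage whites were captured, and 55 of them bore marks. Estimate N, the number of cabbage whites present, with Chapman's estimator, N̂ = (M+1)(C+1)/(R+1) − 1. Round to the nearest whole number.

N̂ = (150+1)(166+1)/(55+1) − 1 = 151·167/56 − 1
= 25217/56 − 1 ≈ 450.3 − 1 ≈ 449.3 → 449

N ≈ 449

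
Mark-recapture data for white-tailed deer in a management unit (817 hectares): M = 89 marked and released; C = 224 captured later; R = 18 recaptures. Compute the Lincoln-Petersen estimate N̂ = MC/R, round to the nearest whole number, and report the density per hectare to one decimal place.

density ≈ 1.4 white-tailed deer per hectare

N̂ = 89·224/18 = 19936/18 ≈ 1107.6 → 1108
Density = N̂ / area = 1108 / 817 ≈ 1.36 → 1.4 per hectare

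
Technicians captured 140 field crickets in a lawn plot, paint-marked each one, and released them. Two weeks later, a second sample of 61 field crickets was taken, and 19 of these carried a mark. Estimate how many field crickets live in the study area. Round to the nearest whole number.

N ≈ 449

N = (140 × 61) / 19 = 8540 / 19 ≈ 449.47 → 449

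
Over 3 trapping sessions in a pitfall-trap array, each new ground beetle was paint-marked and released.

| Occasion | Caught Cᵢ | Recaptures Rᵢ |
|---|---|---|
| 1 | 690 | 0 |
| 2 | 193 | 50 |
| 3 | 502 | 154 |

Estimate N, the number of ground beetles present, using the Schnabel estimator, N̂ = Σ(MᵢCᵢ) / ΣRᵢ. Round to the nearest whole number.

N ≈ 2703

Marked at large before each occasion: Mᵢ = Σⱼ<ᵢ (Cⱼ − Rⱼ) → M1=0, M2=690, M3=833
Σ MᵢCᵢ = 0·690 + 690·193 + 833·502 = 0 + 133170 + 418166 = 551336
Σ Rᵢ = 0 + 50 + 154 = 204
N̂ = 551336 / 204 ≈ 2702.6 → 2703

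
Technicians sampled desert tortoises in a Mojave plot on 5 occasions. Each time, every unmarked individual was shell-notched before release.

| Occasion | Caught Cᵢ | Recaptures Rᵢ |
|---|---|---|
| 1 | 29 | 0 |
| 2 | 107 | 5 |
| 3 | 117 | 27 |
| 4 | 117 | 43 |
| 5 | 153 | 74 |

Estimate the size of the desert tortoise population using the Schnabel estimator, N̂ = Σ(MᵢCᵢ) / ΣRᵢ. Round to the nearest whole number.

N ≈ 600

Marked at large before each occasion: Mᵢ = Σⱼ<ᵢ (Cⱼ − Rⱼ) → M1=0, M2=29, M3=131, M4=221, M5=295
Σ MᵢCᵢ = 0·29 + 29·107 + 131·117 + 221·117 + 295·153 = 0 + 3103 + 15327 + 25857 + 45135 = 89422
Σ Rᵢ = 0 + 5 + 27 + 43 + 74 = 149
N̂ = 89422 / 149 ≈ 600.1 → 600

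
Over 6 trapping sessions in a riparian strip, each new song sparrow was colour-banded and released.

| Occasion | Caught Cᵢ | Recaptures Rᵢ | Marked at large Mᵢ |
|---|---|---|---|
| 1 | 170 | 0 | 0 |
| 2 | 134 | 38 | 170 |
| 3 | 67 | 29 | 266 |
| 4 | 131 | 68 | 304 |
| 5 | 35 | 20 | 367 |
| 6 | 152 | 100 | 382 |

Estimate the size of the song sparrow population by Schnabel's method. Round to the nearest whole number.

Σ MᵢCᵢ = 0·170 + 170·134 + 266·67 + 304·131 + 367·35 + 382·152 = 0 + 22780 + 17822 + 39824 + 12845 + 58064 = 151335
Σ Rᵢ = 0 + 38 + 29 + 68 + 20 + 100 = 255
N̂ = 151335 / 255 ≈ 593.47 → 593

N ≈ 593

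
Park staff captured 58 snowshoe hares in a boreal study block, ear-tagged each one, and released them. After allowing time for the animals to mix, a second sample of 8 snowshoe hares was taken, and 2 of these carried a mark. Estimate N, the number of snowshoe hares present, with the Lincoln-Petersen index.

The marked fraction in the recapture sample should equal the marked fraction in the population: 2/8 = 58/N.
N = (58 × 8) / 2 = 464 / 2 = 232

N = 232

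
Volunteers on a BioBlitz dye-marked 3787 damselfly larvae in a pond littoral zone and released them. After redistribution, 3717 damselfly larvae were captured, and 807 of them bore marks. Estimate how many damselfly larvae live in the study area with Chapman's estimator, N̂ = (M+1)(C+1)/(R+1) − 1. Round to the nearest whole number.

N̂ = (3787+1)(3717+1)/(807+1) − 1 = 3788·3718/808 − 1
= 14083784/808 − 1 ≈ 17430.4 − 1 ≈ 17429.4 → 17429

N ≈ 17,429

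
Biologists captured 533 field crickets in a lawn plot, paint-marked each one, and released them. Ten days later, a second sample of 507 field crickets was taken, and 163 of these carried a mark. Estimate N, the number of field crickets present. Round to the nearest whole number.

The marked fraction in the recapture sample should equal the marked fraction in the population: 163/507 = 533/N.
N = (533 × 507) / 163 = 270231 / 163 ≈ 1657.9 → 1658

N ≈ 1658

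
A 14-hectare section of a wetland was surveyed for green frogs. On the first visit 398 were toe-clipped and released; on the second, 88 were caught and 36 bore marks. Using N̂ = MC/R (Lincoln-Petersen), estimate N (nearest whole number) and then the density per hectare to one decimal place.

N̂ = 398·88/36 = 35024/36 ≈ 972.9 → 973
Density = N̂ / area = 973 / 14 ≈ 69.50 → 69.5 per hectare

density ≈ 69.5 green frogs per hectare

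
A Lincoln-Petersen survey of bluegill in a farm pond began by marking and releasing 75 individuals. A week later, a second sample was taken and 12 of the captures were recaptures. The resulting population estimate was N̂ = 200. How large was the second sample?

C = 32

From N = M·C/R: C = N·R / M = 200·12 / 75 = 2400 / 75 = 32.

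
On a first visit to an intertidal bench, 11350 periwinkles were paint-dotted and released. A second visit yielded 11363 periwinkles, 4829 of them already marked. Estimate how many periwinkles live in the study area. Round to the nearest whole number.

N ≈ 26,707

N = (11350 × 11363) / 4829 = 128970050 / 4829 ≈ 26707.4 → 26707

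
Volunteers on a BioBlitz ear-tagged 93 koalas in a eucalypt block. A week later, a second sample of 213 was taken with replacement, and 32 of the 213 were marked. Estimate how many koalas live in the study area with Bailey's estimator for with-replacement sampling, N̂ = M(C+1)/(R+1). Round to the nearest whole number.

N ≈ 603

N̂ = 93·(213+1)/(32+1) = 93·214/33 = 19902/33 ≈ 603.1 → 603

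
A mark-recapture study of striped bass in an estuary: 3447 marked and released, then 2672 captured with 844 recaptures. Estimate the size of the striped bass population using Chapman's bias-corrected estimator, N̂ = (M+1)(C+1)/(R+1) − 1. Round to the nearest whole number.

N̂ = (3447+1)(2672+1)/(844+1) − 1 = 3448·2673/845 − 1
= 9216504/845 − 1 ≈ 10907.1 − 1 ≈ 10906.1 → 10906

N ≈ 10,906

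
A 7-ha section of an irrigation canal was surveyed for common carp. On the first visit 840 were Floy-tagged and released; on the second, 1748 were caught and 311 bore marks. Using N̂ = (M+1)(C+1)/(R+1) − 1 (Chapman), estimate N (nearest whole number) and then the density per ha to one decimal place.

N̂ = 841·1749/312 − 1 = 1470909/312 − 1 ≈ 4713.45 → 4713
Density = N̂ / area = 4713 / 7 ≈ 673.29 → 673.3 per ha

density ≈ 673.3 common carp per ha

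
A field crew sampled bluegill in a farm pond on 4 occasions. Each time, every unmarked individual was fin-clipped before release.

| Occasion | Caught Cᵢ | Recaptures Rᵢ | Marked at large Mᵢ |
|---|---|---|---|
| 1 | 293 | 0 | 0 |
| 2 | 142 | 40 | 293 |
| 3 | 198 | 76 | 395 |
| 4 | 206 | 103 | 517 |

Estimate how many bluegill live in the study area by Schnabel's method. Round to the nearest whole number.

Σ MᵢCᵢ = 0·293 + 293·142 + 395·198 + 517·206 = 0 + 41606 + 78210 + 106502 = 226318
Σ Rᵢ = 0 + 40 + 76 + 103 = 219
N̂ = 226318 / 219 ≈ 1033.4 → 1033

N ≈ 1033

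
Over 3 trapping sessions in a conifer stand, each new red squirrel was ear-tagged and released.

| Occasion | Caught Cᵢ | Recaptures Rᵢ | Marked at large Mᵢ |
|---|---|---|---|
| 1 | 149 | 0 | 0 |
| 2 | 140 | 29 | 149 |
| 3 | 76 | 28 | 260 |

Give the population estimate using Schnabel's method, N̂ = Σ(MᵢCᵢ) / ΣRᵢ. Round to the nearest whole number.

N ≈ 713

Σ MᵢCᵢ = 0·149 + 149·140 + 260·76 = 0 + 20860 + 19760 = 40620
Σ Rᵢ = 0 + 29 + 28 = 57
N̂ = 40620 / 57 ≈ 712.6 → 713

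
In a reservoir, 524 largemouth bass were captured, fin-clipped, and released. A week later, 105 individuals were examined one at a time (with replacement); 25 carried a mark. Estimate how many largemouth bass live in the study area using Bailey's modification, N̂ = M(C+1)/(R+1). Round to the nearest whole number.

N̂ = 524·(105+1)/(25+1) = 524·106/26 = 55544/26 ≈ 2136.3 → 2136

N ≈ 2136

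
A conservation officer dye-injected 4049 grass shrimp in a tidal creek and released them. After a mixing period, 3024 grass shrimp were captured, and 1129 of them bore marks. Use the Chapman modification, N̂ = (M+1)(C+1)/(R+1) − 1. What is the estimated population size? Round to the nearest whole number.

N ≈ 10,841

N̂ = (4049+1)(3024+1)/(1129+1) − 1 = 4050·3025/1130 − 1
= 12251250/1130 − 1 ≈ 10841.8 − 1 ≈ 10840.8 → 10841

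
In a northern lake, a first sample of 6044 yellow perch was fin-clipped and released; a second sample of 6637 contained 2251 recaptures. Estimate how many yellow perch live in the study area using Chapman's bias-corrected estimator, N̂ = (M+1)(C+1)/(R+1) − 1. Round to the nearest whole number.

N ≈ 17,817

N̂ = (6044+1)(6637+1)/(2251+1) − 1 = 6045·6638/2252 − 1
= 40126710/2252 − 1 ≈ 17818.3 − 1 ≈ 17817.3 → 17817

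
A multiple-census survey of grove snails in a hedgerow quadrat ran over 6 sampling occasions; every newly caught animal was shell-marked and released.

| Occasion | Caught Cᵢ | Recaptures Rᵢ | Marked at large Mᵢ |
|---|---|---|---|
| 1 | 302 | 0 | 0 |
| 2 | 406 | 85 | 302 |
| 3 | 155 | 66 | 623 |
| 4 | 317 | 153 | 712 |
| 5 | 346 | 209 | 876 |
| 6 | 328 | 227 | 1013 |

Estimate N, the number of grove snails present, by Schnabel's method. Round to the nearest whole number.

Σ MᵢCᵢ = 0·302 + 302·406 + 623·155 + 712·317 + 876·346 + 1013·328 = 0 + 122612 + 96565 + 225704 + 303096 + 332264 = 1080241
Σ Rᵢ = 0 + 85 + 66 + 153 + 209 + 227 = 740
N̂ = 1080241 / 740 ≈ 1459.8 → 1460

N ≈ 1460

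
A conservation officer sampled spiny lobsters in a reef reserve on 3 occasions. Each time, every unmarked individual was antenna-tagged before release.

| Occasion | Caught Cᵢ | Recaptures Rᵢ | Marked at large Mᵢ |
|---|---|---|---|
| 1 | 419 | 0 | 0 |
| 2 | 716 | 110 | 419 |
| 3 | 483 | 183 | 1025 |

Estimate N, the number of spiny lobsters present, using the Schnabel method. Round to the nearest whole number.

Σ MᵢCᵢ = 0·419 + 419·716 + 1025·483 = 0 + 300004 + 495075 = 795079
Σ Rᵢ = 0 + 110 + 183 = 293
N̂ = 795079 / 293 ≈ 2713.6 → 2714

N ≈ 2714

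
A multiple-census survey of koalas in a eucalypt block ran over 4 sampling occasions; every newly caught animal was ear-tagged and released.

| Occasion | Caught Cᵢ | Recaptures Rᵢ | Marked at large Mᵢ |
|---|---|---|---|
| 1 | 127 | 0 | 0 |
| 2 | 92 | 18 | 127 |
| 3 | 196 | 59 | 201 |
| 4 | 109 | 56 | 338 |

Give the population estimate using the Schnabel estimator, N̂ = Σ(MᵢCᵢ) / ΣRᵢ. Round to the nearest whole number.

N ≈ 661

Σ MᵢCᵢ = 0·127 + 127·92 + 201·196 + 338·109 = 0 + 11684 + 39396 + 36842 = 87922
Σ Rᵢ = 0 + 18 + 59 + 56 = 133
N̂ = 87922 / 133 ≈ 661.1 → 661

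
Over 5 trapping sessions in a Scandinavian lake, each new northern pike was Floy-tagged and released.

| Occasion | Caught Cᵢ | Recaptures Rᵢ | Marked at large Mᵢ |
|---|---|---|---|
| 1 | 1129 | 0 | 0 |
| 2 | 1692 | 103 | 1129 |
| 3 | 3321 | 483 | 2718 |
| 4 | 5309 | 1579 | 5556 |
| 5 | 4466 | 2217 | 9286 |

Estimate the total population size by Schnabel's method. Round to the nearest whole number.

Σ MᵢCᵢ = 0·1129 + 1129·1692 + 2718·3321 + 5556·5309 + 9286·4466 = 0 + 1910268 + 9026478 + 29496804 + 41471276 = 81904826
Σ Rᵢ = 0 + 103 + 483 + 1579 + 2217 = 4382
N̂ = 81904826 / 4382 ≈ 18691.2 → 18691

N ≈ 18,691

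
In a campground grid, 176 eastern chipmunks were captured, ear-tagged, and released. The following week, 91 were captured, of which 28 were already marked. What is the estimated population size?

N = (176 × 91) / 28 = 16016 / 28 = 572

N = 572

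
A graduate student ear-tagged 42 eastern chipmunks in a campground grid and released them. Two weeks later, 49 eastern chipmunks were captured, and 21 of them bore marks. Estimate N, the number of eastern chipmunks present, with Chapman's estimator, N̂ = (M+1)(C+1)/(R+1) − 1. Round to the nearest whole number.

N ≈ 97

N̂ = (42+1)(49+1)/(21+1) − 1 = 43·50/22 − 1
= 2150/22 − 1 ≈ 97.7 − 1 ≈ 96.7 → 97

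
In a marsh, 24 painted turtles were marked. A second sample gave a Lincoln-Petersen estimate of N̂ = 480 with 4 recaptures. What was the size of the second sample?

C = 80

From N = M·C/R: C = N·R / M = 480·4 / 24 = 1920 / 24 = 80.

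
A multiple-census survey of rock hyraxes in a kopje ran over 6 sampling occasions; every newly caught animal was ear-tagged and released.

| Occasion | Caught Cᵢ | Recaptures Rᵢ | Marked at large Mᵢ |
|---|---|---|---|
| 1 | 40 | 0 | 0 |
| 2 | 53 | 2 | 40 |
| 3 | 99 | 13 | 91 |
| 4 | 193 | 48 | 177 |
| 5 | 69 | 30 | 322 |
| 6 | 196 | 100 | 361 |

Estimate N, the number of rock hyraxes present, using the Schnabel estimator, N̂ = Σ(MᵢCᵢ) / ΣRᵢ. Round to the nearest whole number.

Σ MᵢCᵢ = 0·40 + 40·53 + 91·99 + 177·193 + 322·69 + 361·196 = 0 + 2120 + 9009 + 34161 + 22218 + 70756 = 138264
Σ Rᵢ = 0 + 2 + 13 + 48 + 30 + 100 = 193
N̂ = 138264 / 193 ≈ 716.4 → 716

N ≈ 716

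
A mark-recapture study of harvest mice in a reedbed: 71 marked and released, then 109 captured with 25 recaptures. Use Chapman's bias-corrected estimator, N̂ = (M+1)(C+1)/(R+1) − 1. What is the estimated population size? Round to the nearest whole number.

N̂ = (71+1)(109+1)/(25+1) − 1 = 72·110/26 − 1
= 7920/26 − 1 ≈ 304.6 − 1 ≈ 303.6 → 304

N ≈ 304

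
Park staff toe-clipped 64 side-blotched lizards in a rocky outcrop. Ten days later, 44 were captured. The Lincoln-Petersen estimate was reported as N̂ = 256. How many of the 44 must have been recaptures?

From N = M·C/R: R = M·C / N = 64·44 / 256 = 2816 / 256 = 11.

R = 11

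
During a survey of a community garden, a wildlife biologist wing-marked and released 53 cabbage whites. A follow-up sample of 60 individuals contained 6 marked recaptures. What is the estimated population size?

The marked fraction in the recapture sample should equal the marked fraction in the population: 6/60 = 53/N.
N = (53 × 60) / 6 = 3180 / 6 = 530

N = 530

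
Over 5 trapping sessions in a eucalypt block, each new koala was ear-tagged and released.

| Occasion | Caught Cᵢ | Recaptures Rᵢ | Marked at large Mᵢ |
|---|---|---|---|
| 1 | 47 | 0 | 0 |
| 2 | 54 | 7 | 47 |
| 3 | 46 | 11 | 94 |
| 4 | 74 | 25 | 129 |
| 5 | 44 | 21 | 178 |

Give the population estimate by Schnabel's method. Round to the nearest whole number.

N ≈ 379

Σ MᵢCᵢ = 0·47 + 47·54 + 94·46 + 129·74 + 178·44 = 0 + 2538 + 4324 + 9546 + 7832 = 24240
Σ Rᵢ = 0 + 7 + 11 + 25 + 21 = 64
N̂ = 24240 / 64 ≈ 378.8 → 379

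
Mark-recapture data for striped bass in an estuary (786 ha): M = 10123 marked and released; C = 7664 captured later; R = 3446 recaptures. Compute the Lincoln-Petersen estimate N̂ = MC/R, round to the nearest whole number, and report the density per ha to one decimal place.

N̂ = 10123·7664/3446 = 77582672/3446 ≈ 22513.8 → 22514
Density = N̂ / area = 22514 / 786 ≈ 28.64 → 28.6 per ha

density ≈ 28.6 striped bass per ha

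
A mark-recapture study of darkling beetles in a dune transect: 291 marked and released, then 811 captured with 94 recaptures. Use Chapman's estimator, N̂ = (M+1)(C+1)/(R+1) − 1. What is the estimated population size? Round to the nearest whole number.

N̂ = (291+1)(811+1)/(94+1) − 1 = 292·812/95 − 1
= 237104/95 − 1 ≈ 2495.8 − 1 ≈ 2494.8 → 2495

N ≈ 2495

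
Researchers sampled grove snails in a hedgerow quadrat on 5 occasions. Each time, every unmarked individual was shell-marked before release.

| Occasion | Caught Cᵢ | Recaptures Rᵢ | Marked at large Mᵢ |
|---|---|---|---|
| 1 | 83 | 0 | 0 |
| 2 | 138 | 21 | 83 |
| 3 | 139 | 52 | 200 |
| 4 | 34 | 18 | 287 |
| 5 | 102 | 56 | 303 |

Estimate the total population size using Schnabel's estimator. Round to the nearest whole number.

N ≈ 544

Σ MᵢCᵢ = 0·83 + 83·138 + 200·139 + 287·34 + 303·102 = 0 + 11454 + 27800 + 9758 + 30906 = 79918
Σ Rᵢ = 0 + 21 + 52 + 18 + 56 = 147
N̂ = 79918 / 147 ≈ 543.7 → 544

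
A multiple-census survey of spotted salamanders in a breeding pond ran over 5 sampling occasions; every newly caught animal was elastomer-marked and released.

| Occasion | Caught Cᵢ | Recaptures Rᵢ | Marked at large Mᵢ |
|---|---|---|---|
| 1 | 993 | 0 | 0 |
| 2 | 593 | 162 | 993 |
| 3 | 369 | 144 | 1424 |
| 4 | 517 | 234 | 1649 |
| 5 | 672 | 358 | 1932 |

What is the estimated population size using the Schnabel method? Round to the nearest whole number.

Σ MᵢCᵢ = 0·993 + 993·593 + 1424·369 + 1649·517 + 1932·672 = 0 + 588849 + 525456 + 852533 + 1298304 = 3265142
Σ Rᵢ = 0 + 162 + 144 + 234 + 358 = 898
N̂ = 3265142 / 898 ≈ 3636.0 → 3636

N ≈ 3636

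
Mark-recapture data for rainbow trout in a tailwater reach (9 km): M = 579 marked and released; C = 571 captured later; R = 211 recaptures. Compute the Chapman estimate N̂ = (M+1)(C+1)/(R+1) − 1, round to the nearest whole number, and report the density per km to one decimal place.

N̂ = 580·572/212 − 1 = 331760/212 − 1 ≈ 1563.9 → 1564
Density = N̂ / area = 1564 / 9 ≈ 173.78 → 173.8 per km

density ≈ 173.8 rainbow trout per km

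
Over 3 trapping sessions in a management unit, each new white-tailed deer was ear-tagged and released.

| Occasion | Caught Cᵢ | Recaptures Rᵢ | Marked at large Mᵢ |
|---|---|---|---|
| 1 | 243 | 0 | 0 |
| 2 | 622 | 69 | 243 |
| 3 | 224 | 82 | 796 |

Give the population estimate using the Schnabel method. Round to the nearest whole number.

Σ MᵢCᵢ = 0·243 + 243·622 + 796·224 = 0 + 151146 + 178304 = 329450
Σ Rᵢ = 0 + 69 + 82 = 151
N̂ = 329450 / 151 ≈ 2181.8 → 2182

N ≈ 2182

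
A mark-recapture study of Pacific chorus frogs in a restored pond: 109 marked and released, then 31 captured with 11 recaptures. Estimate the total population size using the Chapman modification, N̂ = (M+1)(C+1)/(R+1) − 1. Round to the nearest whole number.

N̂ = (109+1)(31+1)/(11+1) − 1 = 110·32/12 − 1
= 3520/12 − 1 ≈ 293.3 − 1 ≈ 292.3 → 292

N ≈ 292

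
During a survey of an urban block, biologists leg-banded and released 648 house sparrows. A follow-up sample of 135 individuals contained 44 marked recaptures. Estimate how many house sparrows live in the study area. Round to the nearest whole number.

N ≈ 1988

If marked individuals mix randomly, R/C ≈ M/N, giving N ≈ M·C/R.
N = (648 × 135) / 44 = 87480 / 44 ≈ 1988.2 → 1988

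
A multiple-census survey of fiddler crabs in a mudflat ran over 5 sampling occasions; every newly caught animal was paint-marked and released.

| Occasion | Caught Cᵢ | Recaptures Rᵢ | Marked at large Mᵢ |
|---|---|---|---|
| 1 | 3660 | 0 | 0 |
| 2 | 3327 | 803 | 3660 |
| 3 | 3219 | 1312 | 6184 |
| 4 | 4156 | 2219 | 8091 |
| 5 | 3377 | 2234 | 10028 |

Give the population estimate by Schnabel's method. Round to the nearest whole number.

Σ MᵢCᵢ = 0·3660 + 3660·3327 + 6184·3219 + 8091·4156 + 10028·3377 = 0 + 12176820 + 19906296 + 33626196 + 33864556 = 99573868
Σ Rᵢ = 0 + 803 + 1312 + 2219 + 2234 = 6568
N̂ = 99573868 / 6568 ≈ 15160.45 → 15160

N ≈ 15,160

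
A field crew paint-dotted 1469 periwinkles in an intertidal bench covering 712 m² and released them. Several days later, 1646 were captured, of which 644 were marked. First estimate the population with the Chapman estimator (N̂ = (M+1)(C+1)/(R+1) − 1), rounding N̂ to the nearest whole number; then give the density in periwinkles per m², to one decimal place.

N̂ = 1470·1647/645 − 1 = 2421090/645 − 1 ≈ 3752.6 → 3753
Density = N̂ / area = 3753 / 712 ≈ 5.27 → 5.3 per m²

density ≈ 5.3 periwinkles per m²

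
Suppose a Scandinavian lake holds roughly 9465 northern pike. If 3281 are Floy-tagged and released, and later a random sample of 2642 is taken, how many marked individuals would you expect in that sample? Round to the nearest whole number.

expected recaptures ≈ 916

Expected recaptures E[R] = M·C / N.
E[R] = 3281 × 2642 / 9465 = 8668402 / 9465 ≈ 915.8 → 916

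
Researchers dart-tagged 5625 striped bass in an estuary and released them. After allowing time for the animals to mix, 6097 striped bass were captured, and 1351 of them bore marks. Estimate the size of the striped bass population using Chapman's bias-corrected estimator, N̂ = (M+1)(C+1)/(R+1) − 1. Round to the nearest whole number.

N̂ = (5625+1)(6097+1)/(1351+1) − 1 = 5626·6098/1352 − 1
= 34307348/1352 − 1 ≈ 25375.3 − 1 ≈ 25374.3 → 25374

N ≈ 25,374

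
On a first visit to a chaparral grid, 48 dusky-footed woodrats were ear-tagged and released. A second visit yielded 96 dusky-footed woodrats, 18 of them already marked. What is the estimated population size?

N = 256

If marked individuals mix randomly, R/C ≈ M/N, giving N ≈ M·C/R.
N = (48 × 96) / 18 = 4608 / 18 = 256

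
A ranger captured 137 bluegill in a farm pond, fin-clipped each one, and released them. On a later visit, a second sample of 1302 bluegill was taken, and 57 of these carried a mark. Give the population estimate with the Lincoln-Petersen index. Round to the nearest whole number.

N = (137 × 1302) / 57 = 178374 / 57 ≈ 3129.4 → 3129

N ≈ 3129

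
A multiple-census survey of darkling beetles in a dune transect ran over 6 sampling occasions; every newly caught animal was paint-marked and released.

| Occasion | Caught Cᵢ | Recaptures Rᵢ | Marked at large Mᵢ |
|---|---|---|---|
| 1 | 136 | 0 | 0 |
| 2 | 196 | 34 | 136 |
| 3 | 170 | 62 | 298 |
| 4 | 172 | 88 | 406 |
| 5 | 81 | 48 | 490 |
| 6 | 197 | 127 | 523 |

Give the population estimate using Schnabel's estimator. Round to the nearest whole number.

N ≈ 807

Σ MᵢCᵢ = 0·136 + 136·196 + 298·170 + 406·172 + 490·81 + 523·197 = 0 + 26656 + 50660 + 69832 + 39690 + 103031 = 289869
Σ Rᵢ = 0 + 34 + 62 + 88 + 48 + 127 = 359
N̂ = 289869 / 359 ≈ 807.4 → 807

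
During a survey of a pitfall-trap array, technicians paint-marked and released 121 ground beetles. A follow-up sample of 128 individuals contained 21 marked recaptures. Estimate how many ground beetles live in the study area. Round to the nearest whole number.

Lincoln-Petersen assumes M/N = R/C, so N = M·C / R.
N = (121 × 128) / 21 = 15488 / 21 ≈ 737.5 → 738

N ≈ 738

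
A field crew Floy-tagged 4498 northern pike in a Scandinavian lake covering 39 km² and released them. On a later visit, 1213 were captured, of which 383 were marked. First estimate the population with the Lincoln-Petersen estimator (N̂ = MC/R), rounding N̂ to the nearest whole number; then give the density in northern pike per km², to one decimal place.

density ≈ 365.3 northern pike per km²

N̂ = 4498·1213/383 = 5456074/383 ≈ 14245.6 → 14246
Density = N̂ / area = 14246 / 39 ≈ 365.28 → 365.3 per km²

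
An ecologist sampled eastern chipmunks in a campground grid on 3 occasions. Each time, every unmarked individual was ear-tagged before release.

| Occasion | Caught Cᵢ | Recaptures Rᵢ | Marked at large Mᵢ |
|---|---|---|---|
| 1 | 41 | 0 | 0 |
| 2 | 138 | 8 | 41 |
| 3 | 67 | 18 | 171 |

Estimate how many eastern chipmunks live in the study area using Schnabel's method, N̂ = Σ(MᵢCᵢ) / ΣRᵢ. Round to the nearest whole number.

Σ MᵢCᵢ = 0·41 + 41·138 + 171·67 = 0 + 5658 + 11457 = 17115
Σ Rᵢ = 0 + 8 + 18 = 26
N̂ = 17115 / 26 ≈ 658.3 → 658

N ≈ 658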